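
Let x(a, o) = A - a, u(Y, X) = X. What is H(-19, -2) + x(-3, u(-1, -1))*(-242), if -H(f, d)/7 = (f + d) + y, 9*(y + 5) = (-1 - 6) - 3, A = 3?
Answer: -11360/9 ≈ -1262.2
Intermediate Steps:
y = -55/9 (y = -5 + ((-1 - 6) - 3)/9 = -5 + (-7 - 3)/9 = -5 + (1/9)*(-10) = -5 - 10/9 = -55/9 ≈ -6.1111)
x(a, o) = 3 - a
H(f, d) = 385/9 - 7*d - 7*f (H(f, d) = -7*((f + d) - 55/9) = -7*((d + f) - 55/9) = -7*(-55/9 + d + f) = 385/9 - 7*d - 7*f)
H(-19, -2) + x(-3, u(-1, -1))*(-242) = (385/9 - 7*(-2) - 7*(-19)) + (3 - 1*(-3))*(-242) = (385/9 + 14 + 133) + (3 + 3)*(-242) = 1708/9 + 6*(-242) = 1708/9 - 1452 = -11360/9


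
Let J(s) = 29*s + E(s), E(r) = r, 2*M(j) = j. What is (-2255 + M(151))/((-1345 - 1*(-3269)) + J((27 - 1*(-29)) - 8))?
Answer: -4359/6728 ≈ -0.64789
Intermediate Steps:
M(j) = j/2
J(s) = 30*s (J(s) = 29*s + s = 30*s)
(-2255 + M(151))/((-1345 - 1*(-3269)) + J((27 - 1*(-29)) - 8)) = (-2255 + (½)*151)/((-1345 - 1*(-3269)) + 30*((27 - 1*(-29)) - 8)) = (-2255 + 151/2)/((-1345 + 3269) + 30*((27 + 29) - 8)) = -4359/(2*(1924 + 30*(56 - 8))) = -4359/(2*(1924 + 30*48)) = -4359/(2*(1924 + 1440)) = -4359/2/3364 = -4359/2*1/3364 = -4359/6728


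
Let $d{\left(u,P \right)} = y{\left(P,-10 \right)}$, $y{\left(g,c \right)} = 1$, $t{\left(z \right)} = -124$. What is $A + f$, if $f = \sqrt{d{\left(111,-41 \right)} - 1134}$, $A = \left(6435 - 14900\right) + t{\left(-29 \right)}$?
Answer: $-8589 + i \sqrt{1133} \approx -8589.0 + 33.66 i$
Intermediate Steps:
$d{\left(u,P \right)} = 1$
$A = -8589$ ($A = \left(6435 - 14900\right) - 124 = -8465 - 124 = -8589$)
$f = i \sqrt{1133}$ ($f = \sqrt{1 - 1134} = \sqrt{-1133} = i \sqrt{1133} \approx 33.66 i$)
$A + f = -8589 + i \sqrt{1133}$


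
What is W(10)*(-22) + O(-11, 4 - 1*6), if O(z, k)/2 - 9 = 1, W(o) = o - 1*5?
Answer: -90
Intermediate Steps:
W(o) = -5 + o (W(o) = o - 5 = -5 + o)
O(z, k) = 20 (O(z, k) = 18 + 2*1 = 18 + 2 = 20)
W(10)*(-22) + O(-11, 4 - 1*6) = (-5 + 10)*(-22) + 20 = 5*(-22) + 20 = -110 + 20 = -90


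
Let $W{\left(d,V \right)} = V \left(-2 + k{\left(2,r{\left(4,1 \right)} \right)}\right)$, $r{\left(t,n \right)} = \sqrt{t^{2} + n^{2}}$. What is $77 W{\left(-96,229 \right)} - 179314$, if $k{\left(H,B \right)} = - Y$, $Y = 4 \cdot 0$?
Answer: $-214580$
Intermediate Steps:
$Y = 0$
$r{\left(t,n \right)} = \sqrt{n^{2} + t^{2}}$
$k{\left(H,B \right)} = 0$ ($k{\left(H,B \right)} = \left(-1\right) 0 = 0$)
$W{\left(d,V \right)} = - 2 V$ ($W{\left(d,V \right)} = V \left(-2 + 0\right) = V \left(-2\right) = - 2 V$)
$77 W{\left(-96,229 \right)} - 179314 = 77 \left(\left(-2\right) 229\right) - 179314 = 77 \left(-458\right) - 179314 = -35266 - 179314 = -214580$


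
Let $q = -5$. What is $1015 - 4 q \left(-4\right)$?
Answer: $-81200$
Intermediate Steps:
$1015 - 4 q \left(-4\right) = 1015 \left(-4\right) \left(-5\right) \left(-4\right) = 1015 \cdot 20 \left(-4\right) = 1015 \left(-80\right) = -81200$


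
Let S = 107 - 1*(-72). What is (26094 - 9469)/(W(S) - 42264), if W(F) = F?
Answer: -175/443 ≈ -0.39503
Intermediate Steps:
S = 179 (S = 107 + 72 = 179)
(26094 - 9469)/(W(S) - 42264) = (26094 - 9469)/(179 - 42264) = 16625/(-42085) = 16625*(-1/42085) = -175/443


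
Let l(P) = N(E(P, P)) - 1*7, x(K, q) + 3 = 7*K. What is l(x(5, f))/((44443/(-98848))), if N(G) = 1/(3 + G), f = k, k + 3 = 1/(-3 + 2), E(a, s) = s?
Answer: 24118912/1555505 ≈ 15.506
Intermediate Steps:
k = -4 (k = -3 + 1/(-3 + 2) = -3 + 1/(-1) = -3 - 1 = -4)
f = -4
x(K, q) = -3 + 7*K
l(P) = -7 + 1/(3 + P) (l(P) = 1/(3 + P) - 1*7 = 1/(3 + P) - 7 = -7 + 1/(3 + P))
l(x(5, f))/((44443/(-98848))) = ((-20 - 7*(-3 + 7*5))/(3 + (-3 + 7*5)))/((44443/(-98848))) = ((-20 - 7*(-3 + 35))/(3 + (-3 + 35)))/((44443*(-1/98848))) = ((-20 - 7*32)/(3 + 32))/(-44443/98848) = ((-20 - 224)/35)*(-98848/44443) = ((1/35)*(-244))*(-98848/44443) = -244/35*(-98848/44443) = 24118912/1555505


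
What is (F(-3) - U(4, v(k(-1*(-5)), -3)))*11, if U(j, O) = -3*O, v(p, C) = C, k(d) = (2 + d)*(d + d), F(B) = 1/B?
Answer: -308/3 ≈ -102.67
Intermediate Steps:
k(d) = 2*d*(2 + d) (k(d) = (2 + d)*(2*d) = 2*d*(2 + d))
(F(-3) - U(4, v(k(-1*(-5)), -3)))*11 = (1/(-3) - (-3)*(-3))*11 = (-⅓ - 1*9)*11 = (-⅓ - 9)*11 = -28/3*11 = -308/3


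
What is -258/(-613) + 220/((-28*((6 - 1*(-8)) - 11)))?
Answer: -28297/12873 ≈ -2.1982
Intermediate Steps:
-258/(-613) + 220/((-28*((6 - 1*(-8)) - 11))) = -258*(-1/613) + 220/((-28*((6 + 8) - 11))) = 258/613 + 220/((-28*(14 - 11))) = 258/613 + 220/((-28*3)) = 258/613 + 220/(-84) = 258/613 + 220*(-1/84) = 258/613 - 55/21 = -28297/12873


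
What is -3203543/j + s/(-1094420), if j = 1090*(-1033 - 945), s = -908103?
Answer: 3176691721/1371855470 ≈ 2.3156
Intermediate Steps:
j = -2156020 (j = 1090*(-1978) = -2156020)
-3203543/j + s/(-1094420) = -3203543/(-2156020) - 908103/(-1094420) = -3203543*(-1/2156020) - 908103*(-1/1094420) = 74501/50140 + 908103/1094420 = 3176691721/1371855470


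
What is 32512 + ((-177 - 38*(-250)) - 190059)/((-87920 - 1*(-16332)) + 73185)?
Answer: 51740928/1597 ≈ 32399.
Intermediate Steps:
32512 + ((-177 - 38*(-250)) - 190059)/((-87920 - 1*(-16332)) + 73185) = 32512 + ((-177 + 9500) - 190059)/((-87920 + 16332) + 73185) = 32512 + (9323 - 190059)/(-71588 + 73185) = 32512 - 180736/1597 = 51740928/1597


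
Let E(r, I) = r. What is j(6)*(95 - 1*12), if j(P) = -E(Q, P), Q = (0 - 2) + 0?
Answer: 166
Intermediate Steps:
Q = -2 (Q = -2 + 0 = -2)
j(P) = 2 (j(P) = -1*(-2) = 2)
j(6)*(95 - 1*12) = 2*(95 - 1*12) = 2*(95 - 12) = 2*83 = 166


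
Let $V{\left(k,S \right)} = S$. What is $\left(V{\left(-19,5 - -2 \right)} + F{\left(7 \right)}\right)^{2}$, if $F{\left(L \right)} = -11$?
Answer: $16$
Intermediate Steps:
$\left(V{\left(-19,5 - -2 \right)} + F{\left(7 \right)}\right)^{2} = \left(\left(5 - -2\right) - 11\right)^{2} = \left(\left(5 + 2\right) - 11\right)^{2} = \left(7 - 11\right)^{2} = \left(-4\right)^{2} = 16$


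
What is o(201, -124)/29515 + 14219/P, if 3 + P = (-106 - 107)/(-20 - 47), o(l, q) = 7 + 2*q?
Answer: 28118140703/354180 ≈ 79389.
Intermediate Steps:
P = 12/67 (P = -3 + (-106 - 107)/(-20 - 47) = -3 - 213/(-67) = -3 - 1/67*(-213) = -3 + 213/67 = 12/67 ≈ 0.17910)
o(201, -124)/29515 + 14219/P = (7 + 2*(-124))/29515 + 14219/(12/67) = (7 - 248)*(1/29515) + 14219*(67/12) = -241*1/29515 + 952673/12 = -241/29515 + 952673/12 = 28118140703/354180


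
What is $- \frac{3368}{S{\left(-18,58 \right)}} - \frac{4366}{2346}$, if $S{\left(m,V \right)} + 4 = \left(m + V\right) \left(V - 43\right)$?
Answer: $- \frac{1312933}{174777} \approx -7.512$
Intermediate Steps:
$S{\left(m,V \right)} = -4 + \left(-43 + V\right) \left(V + m\right)$ ($S{\left(m,V \right)} = -4 + \left(m + V\right) \left(V - 43\right) = -4 + \left(V + m\right) \left(-43 + V\right) = -4 + \left(-43 + V\right) \left(V + m\right)$)
$- \frac{3368}{S{\left(-18,58 \right)}} - \frac{4366}{2346} = - \frac{3368}{-4 + 58^{2} - 2494 - -774 + 58 \left(-18\right)} - \frac{4366}{2346} = - \frac{3368}{-4 + 3364 - 2494 + 774 - 1044} - \frac{2183}{1173} = - \frac{3368}{596} - \frac{2183}{1173} = \left(-3368\right) \frac{1}{596} - \frac{2183}{1173} = - \frac{842}{149} - \frac{2183}{1173} = - \frac{1312933}{174777}$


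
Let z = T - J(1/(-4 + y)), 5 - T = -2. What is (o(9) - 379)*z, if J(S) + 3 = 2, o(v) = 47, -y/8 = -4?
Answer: -2656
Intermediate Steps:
y = 32 (y = -8*(-4) = 32)
T = 7 (T = 5 - 1*(-2) = 5 + 2 = 7)
J(S) = -1 (J(S) = -3 + 2 = -1)
z = 8 (z = 7 - 1*(-1) = 7 + 1 = 8)
(o(9) - 379)*z = (47 - 379)*8 = -332*8 = -2656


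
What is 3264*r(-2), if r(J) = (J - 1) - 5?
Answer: -26112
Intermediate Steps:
r(J) = -6 + J (r(J) = (-1 + J) - 5 = -6 + J)
3264*r(-2) = 3264*(-6 - 2) = 3264*(-8) = -26112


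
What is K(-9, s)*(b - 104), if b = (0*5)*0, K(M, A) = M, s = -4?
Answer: 936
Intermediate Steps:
b = 0 (b = 0*0 = 0)
K(-9, s)*(b - 104) = -9*(0 - 104) = -9*(-104) = 936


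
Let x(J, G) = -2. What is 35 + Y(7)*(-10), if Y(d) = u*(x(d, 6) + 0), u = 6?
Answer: 155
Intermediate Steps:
Y(d) = -12 (Y(d) = 6*(-2 + 0) = 6*(-2) = -12)
35 + Y(7)*(-10) = 35 - 12*(-10) = 35 + 120 = 155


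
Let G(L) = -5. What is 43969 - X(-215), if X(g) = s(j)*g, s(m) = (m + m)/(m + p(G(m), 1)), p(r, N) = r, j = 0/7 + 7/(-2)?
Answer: 750483/17 ≈ 44146.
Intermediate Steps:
j = -7/2 (j = 0*(⅐) + 7*(-½) = 0 - 7/2 = -7/2 ≈ -3.5000)
s(m) = 2*m/(-5 + m) (s(m) = (m + m)/(m - 5) = (2*m)/(-5 + m) = 2*m/(-5 + m))
X(g) = 14*g/17 (X(g) = (2*(-7/2)/(-5 - 7/2))*g = (2*(-7/2)/(-17/2))*g = (2*(-7/2)*(-2/17))*g = 14*g/17)
43969 - X(-215) = 43969 - 14*(-215)/17 = 43969 - 1*(-3010/17) = 43969 + 3010/17 = 750483/17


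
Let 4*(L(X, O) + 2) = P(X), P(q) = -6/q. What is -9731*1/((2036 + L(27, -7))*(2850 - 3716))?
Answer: 87579/15852563 ≈ 0.0055246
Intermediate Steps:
L(X, O) = -2 - 3/(2*X) (L(X, O) = -2 + (-6/X)/4 = -2 - 3/(2*X))
-9731*1/((2036 + L(27, -7))*(2850 - 3716)) = -9731*1/((2036 + (-2 - 3/2/27))*(2850 - 3716)) = -9731*(-1/(866*(2036 + (-2 - 3/2*1/27)))) = -9731*(-1/(866*(2036 + (-2 - 1/18)))) = -9731*(-1/(866*(2036 - 37/18))) = -9731/((-866*36611/18)) = -9731/(-15852563/9) = -9731*(-9/15852563) = 87579/15852563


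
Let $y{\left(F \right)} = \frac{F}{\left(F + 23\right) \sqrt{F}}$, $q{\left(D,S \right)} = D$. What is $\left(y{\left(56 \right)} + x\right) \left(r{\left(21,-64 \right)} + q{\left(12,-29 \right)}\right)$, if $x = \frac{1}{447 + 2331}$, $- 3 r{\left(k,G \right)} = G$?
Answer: $\frac{50}{4167} + \frac{200 \sqrt{14}}{237} \approx 3.1695$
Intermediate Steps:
$r{\left(k,G \right)} = - \frac{G}{3}$
$x = \frac{1}{2778} \approx 0.00035997$
$y{\left(F \right)} = \frac{\sqrt{F}}{23 + F}$ ($y{\left(F \right)} = \frac{F}{\left(23 + F\right) \sqrt{F}} = \frac{F}{\sqrt{F} \left(23 + F\right)} = F \frac{1}{\sqrt{F} \left(23 + F\right)} = \frac{\sqrt{F}}{23 + F}$)
$\left(y{\left(56 \right)} + x\right) \left(r{\left(21,-64 \right)} + q{\left(12,-29 \right)}\right) = \left(\frac{\sqrt{56}}{23 + 56} + \frac{1}{2778}\right) \left(\left(- \frac{1}{3}\right) \left(-64\right) + 12\right) = \left(\frac{2 \sqrt{14}}{79} + \frac{1}{2778}\right) \left(\frac{64}{3} + 12\right) = \left(2 \sqrt{14} \cdot \frac{1}{79} + \frac{1}{2778}\right) \frac{100}{3} = \left(\frac{2 \sqrt{14}}{79} + \frac{1}{2778}\right) \frac{100}{3} = \left(\frac{1}{2778} + \frac{2 \sqrt{14}}{79}\right) \frac{100}{3} = \frac{50}{4167} + \frac{200 \sqrt{14}}{237}$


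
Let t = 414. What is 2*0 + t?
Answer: 414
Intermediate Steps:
2*0 + t = 2*0 + 414 = 0 + 414 = 414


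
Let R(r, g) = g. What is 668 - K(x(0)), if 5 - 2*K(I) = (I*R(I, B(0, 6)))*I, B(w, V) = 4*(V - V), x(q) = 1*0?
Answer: 1331/2 ≈ 665.50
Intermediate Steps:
x(q) = 0
B(w, V) = 0 (B(w, V) = 4*0 = 0)
K(I) = 5/2 (K(I) = 5/2 - I*0*I/2 = 5/2 - 0*I = 5/2 - ½*0 = 5/2 + 0 = 5/2)
668 - K(x(0)) = 668 - 1*5/2 = 668 - 5/2 = 1331/2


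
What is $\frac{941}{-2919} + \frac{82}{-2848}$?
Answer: $- \frac{1459663}{4156656} \approx -0.35116$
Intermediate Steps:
$\frac{941}{-2919} + \frac{82}{-2848} = 941 \left(- \frac{1}{2919}\right) + 82 \left(- \frac{1}{2848}\right) = - \frac{941}{2919} - \frac{41}{1424} = - \frac{1459663}{4156656}$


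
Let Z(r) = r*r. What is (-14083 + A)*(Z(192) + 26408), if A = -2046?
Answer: -1020514088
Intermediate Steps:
Z(r) = r²
(-14083 + A)*(Z(192) + 26408) = (-14083 - 2046)*(192² + 26408) = -16129*(36864 + 26408) = -16129*63272 = -1020514088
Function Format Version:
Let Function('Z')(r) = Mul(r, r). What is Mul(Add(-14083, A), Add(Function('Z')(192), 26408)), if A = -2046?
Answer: -1020514088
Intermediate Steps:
Function('Z')(r) = Pow(r, 2)
Mul(Add(-14083, A), Add(Function('Z')(192), 26408)) = Mul(Add(-14083, -2046), Add(Pow(192, 2), 26408)) = Mul(-16129, Add(36864, 26408)) = Mul(-16129, 63272) = -1020514088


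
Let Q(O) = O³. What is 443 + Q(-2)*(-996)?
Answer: 8411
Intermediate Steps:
443 + Q(-2)*(-996) = 443 + (-2)³*(-996) = 443 - 8*(-996) = 443 + 7968 = 8411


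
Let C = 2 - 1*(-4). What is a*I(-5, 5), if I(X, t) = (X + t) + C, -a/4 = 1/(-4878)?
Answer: 4/813 ≈ 0.0049201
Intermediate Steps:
a = 2/2439 (a = -4/(-4878) = -4*(-1/4878) = 2/2439 ≈ 0.00082001)
C = 6 (C = 2 + 4 = 6)
I(X, t) = 6 + X + t (I(X, t) = (X + t) + 6 = 6 + X + t)
a*I(-5, 5) = 2*(6 - 5 + 5)/2439 = (2/2439)*6 = 4/813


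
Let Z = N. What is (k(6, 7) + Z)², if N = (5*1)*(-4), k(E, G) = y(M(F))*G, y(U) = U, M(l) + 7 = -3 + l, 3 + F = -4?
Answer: 19321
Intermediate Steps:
F = -7 (F = -3 - 4 = -7)
M(l) = -10 + l (M(l) = -7 + (-3 + l) = -10 + l)
k(E, G) = -17*G (k(E, G) = (-10 - 7)*G = -17*G)
N = -20 (N = 5*(-4) = -20)
Z = -20
(k(6, 7) + Z)² = (-17*7 - 20)² = (-119 - 20)² = (-139)² = 19321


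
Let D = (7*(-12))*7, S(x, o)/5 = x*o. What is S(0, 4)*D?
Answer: 0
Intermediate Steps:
S(x, o) = 5*o*x (S(x, o) = 5*(x*o) = 5*(o*x) = 5*o*x)
D = -588 (D = -84*7 = -588)
S(0, 4)*D = (5*4*0)*(-588) = 0*(-588) = 0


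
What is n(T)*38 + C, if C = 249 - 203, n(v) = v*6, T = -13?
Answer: -2918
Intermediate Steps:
n(v) = 6*v
C = 46
n(T)*38 + C = (6*(-13))*38 + 46 = -78*38 + 46 = -2964 + 46 = -2918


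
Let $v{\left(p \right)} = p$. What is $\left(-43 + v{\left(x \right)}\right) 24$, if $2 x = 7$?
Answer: $-948$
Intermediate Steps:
$x = \frac{7}{2}$ ($x = \frac{1}{2} \cdot 7 = \frac{7}{2} \approx 3.5$)
$\left(-43 + v{\left(x \right)}\right) 24 = \left(-43 + \frac{7}{2}\right) 24 = \left(- \frac{79}{2}\right) 24 = -948$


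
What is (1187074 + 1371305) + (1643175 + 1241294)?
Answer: 5442848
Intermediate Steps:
(1187074 + 1371305) + (1643175 + 1241294) = 2558379 + 2884469 = 5442848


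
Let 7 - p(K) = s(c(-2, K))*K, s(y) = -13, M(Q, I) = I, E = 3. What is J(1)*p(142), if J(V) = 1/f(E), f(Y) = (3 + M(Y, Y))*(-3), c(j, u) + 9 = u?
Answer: -1853/18 ≈ -102.94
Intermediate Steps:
c(j, u) = -9 + u
f(Y) = -9 - 3*Y (f(Y) = (3 + Y)*(-3) = -9 - 3*Y)
p(K) = 7 + 13*K (p(K) = 7 - (-13)*K = 7 + 13*K)
J(V) = -1/18 (J(V) = 1/(-9 - 3*3) = 1/(-9 - 9) = 1/(-18) = -1/18)
J(1)*p(142) = -(7 + 13*142)/18 = -(7 + 1846)/18 = -1/18*1853 = -1853/18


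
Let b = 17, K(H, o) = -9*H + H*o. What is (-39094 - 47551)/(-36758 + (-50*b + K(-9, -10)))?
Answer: 86645/37437 ≈ 2.3144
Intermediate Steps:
(-39094 - 47551)/(-36758 + (-50*b + K(-9, -10))) = (-39094 - 47551)/(-36758 + (-50*17 - 9*(-9 - 10))) = -86645/(-36758 + (-850 - 9*(-19))) = -86645/(-36758 + (-850 + 171)) = -86645/(-36758 - 679) = -86645/(-37437) = -86645*(-1/37437) = 86645/37437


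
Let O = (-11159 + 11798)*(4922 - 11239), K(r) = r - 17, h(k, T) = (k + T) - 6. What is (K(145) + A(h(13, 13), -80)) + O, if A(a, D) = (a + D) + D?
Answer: -4036575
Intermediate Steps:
h(k, T) = -6 + T + k (h(k, T) = (T + k) - 6 = -6 + T + k)
A(a, D) = a + 2*D (A(a, D) = (D + a) + D = a + 2*D)
K(r) = -17 + r
O = -4036563 (O = 639*(-6317) = -4036563)
(K(145) + A(h(13, 13), -80)) + O = ((-17 + 145) + ((-6 + 13 + 13) + 2*(-80))) - 4036563 = (128 + (20 - 160)) - 4036563 = (128 - 140) - 4036563 = -12 - 4036563 = -4036575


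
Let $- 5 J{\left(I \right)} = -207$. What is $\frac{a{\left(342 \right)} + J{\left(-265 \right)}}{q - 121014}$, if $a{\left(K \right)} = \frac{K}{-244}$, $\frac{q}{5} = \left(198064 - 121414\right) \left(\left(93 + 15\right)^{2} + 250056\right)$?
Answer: $\frac{2711}{6798386897940} \approx 3.9877 \cdot 10^{-10}$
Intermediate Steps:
$J{\left(I \right)} = \frac{207}{5}$ ($J{\left(I \right)} = \left(- \frac{1}{5}\right) \left(-207\right) = \frac{207}{5}$)
$q = 100304190000$ ($q = 5 \left(198064 - 121414\right) \left(\left(93 + 15\right)^{2} + 250056\right) = 5 \cdot 76650 \left(108^{2} + 250056\right) = 5 \cdot 76650 \left(11664 + 250056\right) = 5 \cdot 76650 \cdot 261720 = 5 \cdot 20060838000 = 100304190000$)
$a{\left(K \right)} = - \frac{K}{244}$ ($a{\left(K \right)} = K \left(- \frac{1}{244}\right) = - \frac{K}{244}$)
$\frac{a{\left(342 \right)} + J{\left(-265 \right)}}{q - 121014} = \frac{\left(- \frac{1}{244}\right) 342 + \frac{207}{5}}{100304190000 - 121014} = \frac{- \frac{171}{122} + \frac{207}{5}}{100304068986} = \frac{24399}{610} \cdot \frac{1}{100304068986} = \frac{2711}{6798386897940}$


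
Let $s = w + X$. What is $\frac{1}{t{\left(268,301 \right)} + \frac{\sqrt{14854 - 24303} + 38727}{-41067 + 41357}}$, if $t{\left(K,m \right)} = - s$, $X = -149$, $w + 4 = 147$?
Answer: $\frac{5867715}{818793769} - \frac{145 i \sqrt{9449}}{818793769} \approx 0.0071663 - 1.7214 \cdot 10^{-5} i$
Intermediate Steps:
$w = 143$ ($w = -4 + 147 = 143$)
$s = -6$ ($s = 143 - 149 = -6$)
$t{\left(K,m \right)} = 6$ ($t{\left(K,m \right)} = \left(-1\right) \left(-6\right) = 6$)
$\frac{1}{t{\left(268,301 \right)} + \frac{\sqrt{14854 - 24303} + 38727}{-41067 + 41357}} = \frac{1}{6 + \frac{\sqrt{14854 - 24303} + 38727}{-41067 + 41357}} = \frac{1}{6 + \frac{\sqrt{-9449} + 38727}{290}} = \frac{1}{6 + \left(i \sqrt{9449} + 38727\right) \frac{1}{290}} = \frac{1}{6 + \left(38727 + i \sqrt{9449}\right) \frac{1}{290}} = \frac{1}{6 + \left(\frac{38727}{290} + \frac{i \sqrt{9449}}{290}\right)} = \frac{1}{\frac{40467}{290} + \frac{i \sqrt{9449}}{290}}$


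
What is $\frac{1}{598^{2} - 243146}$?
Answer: $\frac{1}{114458} \approx 8.7368 \cdot 10^{-6}$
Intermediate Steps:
$\frac{1}{598^{2} - 243146} = \frac{1}{357604 + \left(-436176 + 193030\right)} = \frac{1}{357604 - 243146} = \frac{1}{114458}$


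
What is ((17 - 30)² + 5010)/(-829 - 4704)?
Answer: -5179/5533 ≈ -0.93602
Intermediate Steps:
((17 - 30)² + 5010)/(-829 - 4704) = ((-13)² + 5010)/(-5533) = (169 + 5010)*(-1/5533) = 5179*(-1/5533) = -5179/5533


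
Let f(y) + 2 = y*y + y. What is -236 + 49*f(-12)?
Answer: 6134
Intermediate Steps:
f(y) = -2 + y + y² (f(y) = -2 + (y*y + y) = -2 + (y² + y) = -2 + (y + y²) = -2 + y + y²)
-236 + 49*f(-12) = -236 + 49*(-2 - 12 + (-12)²) = -236 + 49*(-2 - 12 + 144) = -236 + 49*130 = -236 + 6370 = 6134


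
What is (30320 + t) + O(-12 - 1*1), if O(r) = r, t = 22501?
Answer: 52808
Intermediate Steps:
(30320 + t) + O(-12 - 1*1) = (30320 + 22501) + (-12 - 1*1) = 52821 + (-12 - 1) = 52821 - 13 = 52808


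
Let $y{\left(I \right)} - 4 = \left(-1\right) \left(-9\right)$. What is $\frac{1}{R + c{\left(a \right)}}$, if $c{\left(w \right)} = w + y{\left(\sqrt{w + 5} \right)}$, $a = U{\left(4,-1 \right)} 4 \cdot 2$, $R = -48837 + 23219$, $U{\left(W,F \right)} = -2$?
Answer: $- \frac{1}{25621} \approx -3.9031 \cdot 10^{-5}$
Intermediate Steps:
$y{\left(I \right)} = 13$ ($y{\left(I \right)} = 4 - -9 = 4 + 9 = 13$)
$R = -25618$
$a = -16$ ($a = \left(-2\right) 4 \cdot 2 = \left(-8\right) 2 = -16$)
$c{\left(w \right)} = 13 + w$ ($c{\left(w \right)} = w + 13 = 13 + w$)
$\frac{1}{R + c{\left(a \right)}} = \frac{1}{-25618 + \left(13 - 16\right)} = \frac{1}{-25618 - 3} = \frac{1}{-25621} = - \frac{1}{25621}$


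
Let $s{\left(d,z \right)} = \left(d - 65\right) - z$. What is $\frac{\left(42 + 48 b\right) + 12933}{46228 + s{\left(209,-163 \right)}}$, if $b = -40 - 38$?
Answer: $\frac{9231}{46535} \approx 0.19837$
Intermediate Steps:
$s{\left(d,z \right)} = -65 + d - z$ ($s{\left(d,z \right)} = \left(-65 + d\right) - z = -65 + d - z$)
$b = -78$
$\frac{\left(42 + 48 b\right) + 12933}{46228 + s{\left(209,-163 \right)}} = \frac{\left(42 + 48 \left(-78\right)\right) + 12933}{46228 - -307} = \frac{\left(42 - 3744\right) + 12933}{46228 + \left(-65 + 209 + 163\right)} = \frac{-3702 + 12933}{46228 + 307} = \frac{9231}{46535}$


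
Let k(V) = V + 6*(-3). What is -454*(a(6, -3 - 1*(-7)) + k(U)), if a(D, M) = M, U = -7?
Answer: 9534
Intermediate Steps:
k(V) = -18 + V (k(V) = V - 18 = -18 + V)
-454*(a(6, -3 - 1*(-7)) + k(U)) = -454*((-3 - 1*(-7)) + (-18 - 7)) = -454*((-3 + 7) - 25) = -454*(4 - 25) = -454*(-21) = 9534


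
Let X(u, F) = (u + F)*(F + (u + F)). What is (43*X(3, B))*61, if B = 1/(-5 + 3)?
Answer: 13115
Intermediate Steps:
B = -½ (B = 1/(-2) = -½ ≈ -0.50000)
X(u, F) = (F + u)*(u + 2*F) (X(u, F) = (F + u)*(F + (F + u)) = (F + u)*(u + 2*F))
(43*X(3, B))*61 = (43*(3² + 2*(-½)² + 3*(-½)*3))*61 = (43*(9 + 2*(¼) - 9/2))*61 = (43*(9 + ½ - 9/2))*61 = (43*5)*61 = 215*61 = 13115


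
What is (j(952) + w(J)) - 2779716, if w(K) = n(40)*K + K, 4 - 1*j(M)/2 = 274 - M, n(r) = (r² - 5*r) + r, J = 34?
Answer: -2729358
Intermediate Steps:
n(r) = r² - 4*r
j(M) = -540 + 2*M (j(M) = 8 - 2*(274 - M) = 8 + (-548 + 2*M) = -540 + 2*M)
w(K) = 1441*K (w(K) = (40*(-4 + 40))*K + K = (40*36)*K + K = 1440*K + K = 1441*K)
(j(952) + w(J)) - 2779716 = ((-540 + 2*952) + 1441*34) - 2779716 = ((-540 + 1904) + 48994) - 2779716 = (1364 + 48994) - 2779716 = 50358 - 2779716 = -2729358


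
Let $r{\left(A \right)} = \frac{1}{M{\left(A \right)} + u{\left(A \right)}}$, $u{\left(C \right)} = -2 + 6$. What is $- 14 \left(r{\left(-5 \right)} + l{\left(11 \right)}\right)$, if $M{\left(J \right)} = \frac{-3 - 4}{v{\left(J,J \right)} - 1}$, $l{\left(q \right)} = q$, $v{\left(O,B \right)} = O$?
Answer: $- \frac{4858}{31} \approx -156.71$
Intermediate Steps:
$u{\left(C \right)} = 4$
$M{\left(J \right)} = - \frac{7}{-1 + J}$ ($M{\left(J \right)} = \frac{-3 - 4}{J - 1} = - \frac{7}{-1 + J}$)
$r{\left(A \right)} = \frac{1}{4 - \frac{7}{-1 + A}}$ ($r{\left(A \right)} = \frac{1}{- \frac{7}{-1 + A} + 4} = \frac{1}{4 - \frac{7}{-1 + A}}$)
$- 14 \left(r{\left(-5 \right)} + l{\left(11 \right)}\right) = - 14 \left(\frac{-1 - 5}{-11 + 4 \left(-5\right)} + 11\right) = - 14 \left(\frac{1}{-11 - 20} \left(-6\right) + 11\right) = - 14 \left(\frac{1}{-31} \left(-6\right) + 11\right) = - 14 \left(\left(- \frac{1}{31}\right) \left(-6\right) + 11\right) = - 14 \left(\frac{6}{31} + 11\right) = \left(-14\right) \frac{347}{31} = - \frac{4858}{31}$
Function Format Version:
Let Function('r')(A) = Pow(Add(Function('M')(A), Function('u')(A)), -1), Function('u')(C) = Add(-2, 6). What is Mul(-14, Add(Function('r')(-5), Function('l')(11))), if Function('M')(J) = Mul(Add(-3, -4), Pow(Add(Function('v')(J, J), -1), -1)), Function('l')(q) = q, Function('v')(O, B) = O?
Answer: Rational(-4858, 31) ≈ -156.71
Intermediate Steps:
Function('u')(C) = 4
Function('M')(J) = Mul(-7, Pow(Add(-1, J), -1)) (Function('M')(J) = Mul(Add(-3, -4), Pow(Add(J, -1), -1)) = Mul(-7, Pow(Add(-1, J), -1)))
Function('r')(A) = Pow(Add(4, Mul(-7, Pow(Add(-1, A), -1))), -1) (Function('r')(A) = Pow(Add(Mul(-7, Pow(Add(-1, A), -1)), 4), -1) = Pow(Add(4, Mul(-7, Pow(Add(-1, A), -1))), -1))
Mul(-14, Add(Function('r')(-5), Function('l')(11))) = Mul(-14, Add(Mul(Pow(Add(-11, Mul(4, -5)), -1), Add(-1, -5)), 11)) = Mul(-14, Add(Mul(Pow(Add(-11, -20), -1), -6), 11)) = Mul(-14, Add(Mul(Pow(-31, -1), -6), 11)) = Mul(-14, Add(Mul(Rational(-1, 31), -6), 11)) = Mul(-14, Add(Rational(6, 31), 11)) = Mul(-14, Rational(347, 31)) = Rational(-4858, 31)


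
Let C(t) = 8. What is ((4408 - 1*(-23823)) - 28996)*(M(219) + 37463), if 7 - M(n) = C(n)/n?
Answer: -2092510110/73 ≈ -2.8665e+7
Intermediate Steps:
M(n) = 7 - 8/n
((4408 - 1*(-23823)) - 28996)*(M(219) + 37463) = ((4408 - 1*(-23823)) - 28996)*((7 - 8/219) + 37463) = ((4408 + 23823) - 28996)*((7 - 8*1/219) + 37463) = (28231 - 28996)*((7 - 8/219) + 37463) = -765*(1525/219 + 37463) = -765*8205922/219 = -2092510110/73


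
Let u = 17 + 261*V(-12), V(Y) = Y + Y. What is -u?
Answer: 6247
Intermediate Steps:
V(Y) = 2*Y
u = -6247 (u = 17 + 261*(2*(-12)) = 17 + 261*(-24) = 17 - 6264 = -6247)
-u = -1*(-6247) = 6247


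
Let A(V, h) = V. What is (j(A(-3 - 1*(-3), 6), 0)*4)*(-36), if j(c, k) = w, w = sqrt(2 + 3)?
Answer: -144*sqrt(5) ≈ -321.99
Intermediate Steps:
w = sqrt(5) ≈ 2.2361
j(c, k) = sqrt(5)
(j(A(-3 - 1*(-3), 6), 0)*4)*(-36) = (sqrt(5)*4)*(-36) = (4*sqrt(5))*(-36) = -144*sqrt(5)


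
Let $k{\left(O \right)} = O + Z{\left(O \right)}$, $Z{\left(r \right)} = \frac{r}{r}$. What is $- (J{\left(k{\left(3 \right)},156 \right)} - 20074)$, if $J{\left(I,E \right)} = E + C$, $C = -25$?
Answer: $19943$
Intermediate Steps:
$Z{\left(r \right)} = 1$
$k{\left(O \right)} = 1 + O$ ($k{\left(O \right)} = O + 1 = 1 + O$)
$J{\left(I,E \right)} = -25 + E$ ($J{\left(I,E \right)} = E - 25 = -25 + E$)
$- (J{\left(k{\left(3 \right)},156 \right)} - 20074) = - (\left(-25 + 156\right) - 20074) = - (131 - 20074) = \left(-1\right) \left(-19943\right) = 19943$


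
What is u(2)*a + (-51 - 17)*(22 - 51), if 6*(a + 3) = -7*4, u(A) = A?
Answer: 5870/3 ≈ 1956.7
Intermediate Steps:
a = -23/3 (a = -3 + (-7*4)/6 = -3 + (⅙)*(-28) = -3 - 14/3 = -23/3 ≈ -7.6667)
u(2)*a + (-51 - 17)*(22 - 51) = 2*(-23/3) + (-51 - 17)*(22 - 51) = -46/3 - 68*(-29) = -46/3 + 1972 = 5870/3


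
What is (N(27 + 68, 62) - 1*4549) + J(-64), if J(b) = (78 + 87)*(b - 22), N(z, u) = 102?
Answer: -18637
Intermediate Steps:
J(b) = -3630 + 165*b (J(b) = 165*(-22 + b) = -3630 + 165*b)
(N(27 + 68, 62) - 1*4549) + J(-64) = (102 - 1*4549) + (-3630 + 165*(-64)) = (102 - 4549) + (-3630 - 10560) = -4447 - 14190 = -18637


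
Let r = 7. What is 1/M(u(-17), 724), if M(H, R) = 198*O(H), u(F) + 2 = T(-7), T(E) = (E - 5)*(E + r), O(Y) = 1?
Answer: 1/198 ≈ 0.0050505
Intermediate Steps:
T(E) = (-5 + E)*(7 + E) (T(E) = (E - 5)*(E + 7) = (-5 + E)*(7 + E))
u(F) = -2 (u(F) = -2 + (-35 + (-7)² + 2*(-7)) = -2 + (-35 + 49 - 14) = -2 + 0 = -2)
M(H, R) = 198 (M(H, R) = 198*1 = 198)
1/M(u(-17), 724) = 1/198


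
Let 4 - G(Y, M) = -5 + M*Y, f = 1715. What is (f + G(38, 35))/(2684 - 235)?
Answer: 394/2449 ≈ 0.16088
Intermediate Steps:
G(Y, M) = 9 - M*Y (G(Y, M) = 4 - (-5 + M*Y) = 4 + (5 - M*Y) = 9 - M*Y)
(f + G(38, 35))/(2684 - 235) = (1715 + (9 - 1*35*38))/(2684 - 235) = (1715 + (9 - 1330))/2449 = (1715 - 1321)*(1/2449) = 394*(1/2449) = 394/2449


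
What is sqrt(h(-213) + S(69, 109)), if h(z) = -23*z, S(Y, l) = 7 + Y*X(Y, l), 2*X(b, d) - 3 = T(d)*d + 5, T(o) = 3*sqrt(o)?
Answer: sqrt(20728 + 45126*sqrt(109))/2 ≈ 350.66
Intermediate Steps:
X(b, d) = 4 + 3*d**(3/2)/2 (X(b, d) = 3/2 + ((3*sqrt(d))*d + 5)/2 = 3/2 + (3*d**(3/2) + 5)/2 = 3/2 + (5 + 3*d**(3/2))/2 = 3/2 + (5/2 + 3*d**(3/2)/2) = 4 + 3*d**(3/2)/2)
S(Y, l) = 7 + Y*(4 + 3*l**(3/2)/2)
sqrt(h(-213) + S(69, 109)) = sqrt(-23*(-213) + (7 + (1/2)*69*(8 + 3*109**(3/2)))) = sqrt(4899 + (7 + (1/2)*69*(8 + 3*(109*sqrt(109))))) = sqrt(4899 + (7 + (1/2)*69*(8 + 327*sqrt(109)))) = sqrt(4899 + (7 + (276 + 22563*sqrt(109)/2))) = sqrt(4899 + (283 + 22563*sqrt(109)/2)) = sqrt(5182 + 22563*sqrt(109)/2)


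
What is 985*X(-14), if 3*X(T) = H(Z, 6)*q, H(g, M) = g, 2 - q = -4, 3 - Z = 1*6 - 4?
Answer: 1970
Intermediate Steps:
Z = 1 (Z = 3 - (1*6 - 4) = 3 - (6 - 4) = 3 - 1*2 = 3 - 2 = 1)
q = 6 (q = 2 - 1*(-4) = 2 + 4 = 6)
X(T) = 2 (X(T) = (1*6)/3 = (⅓)*6 = 2)
985*X(-14) = 985*2 = 1970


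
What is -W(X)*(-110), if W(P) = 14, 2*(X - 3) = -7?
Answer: 1540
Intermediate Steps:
X = -½ (X = 3 + (½)*(-7) = 3 - 7/2 = -½ ≈ -0.50000)
-W(X)*(-110) = -14*(-110) = -1*(-1540) = 1540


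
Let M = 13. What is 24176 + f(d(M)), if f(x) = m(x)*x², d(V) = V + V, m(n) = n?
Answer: 41752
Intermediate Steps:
d(V) = 2*V
f(x) = x³ (f(x) = x*x² = x³)
24176 + f(d(M)) = 24176 + (2*13)³ = 24176 + 26³ = 24176 + 17576 = 41752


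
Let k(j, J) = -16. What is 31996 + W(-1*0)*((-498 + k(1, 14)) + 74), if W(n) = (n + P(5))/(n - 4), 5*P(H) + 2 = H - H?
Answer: 31952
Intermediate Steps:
P(H) = -⅖ (P(H) = -⅖ + (H - H)/5 = -⅖ + (⅕)*0 = -⅖ + 0 = -⅖)
W(n) = (-⅖ + n)/(-4 + n) (W(n) = (n - ⅖)/(n - 4) = (-⅖ + n)/(-4 + n))
31996 + W(-1*0)*((-498 + k(1, 14)) + 74) = 31996 + ((-⅖ - 1*0)/(-4 - 1*0))*((-498 - 16) + 74) = 31996 + ((-⅖ + 0)/(-4 + 0))*(-514 + 74) = 31996 + (-⅖/(-4))*(-440) = 31996 - ¼*(-⅖)*(-440) = 31996 + (⅒)*(-440) = 31996 - 44 = 31952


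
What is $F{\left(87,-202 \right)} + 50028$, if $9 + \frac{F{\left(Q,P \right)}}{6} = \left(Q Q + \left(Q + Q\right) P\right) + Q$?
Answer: $-114978$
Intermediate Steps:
$F{\left(Q,P \right)} = -54 + 6 Q + 6 Q^{2} + 12 P Q$ ($F{\left(Q,P \right)} = -54 + 6 \left(\left(Q Q + \left(Q + Q\right) P\right) + Q\right) = -54 + 6 \left(\left(Q^{2} + 2 Q P\right) + Q\right) = -54 + 6 \left(\left(Q^{2} + 2 P Q\right) + Q\right) = -54 + 6 \left(Q + Q^{2} + 2 P Q\right) = -54 + \left(6 Q + 6 Q^{2} + 12 P Q\right) = -54 + 6 Q + 6 Q^{2} + 12 P Q$)
$F{\left(87,-202 \right)} + 50028 = \left(-54 + 6 \cdot 87 + 6 \cdot 87^{2} + 12 \left(-202\right) 87\right) + 50028 = \left(-54 + 522 + 6 \cdot 7569 - 210888\right) + 50028 = \left(-54 + 522 + 45414 - 210888\right) + 50028 = -165006 + 50028 = -114978$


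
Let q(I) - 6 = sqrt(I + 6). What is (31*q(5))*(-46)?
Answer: -8556 - 1426*sqrt(11) ≈ -13286.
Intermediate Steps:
q(I) = 6 + sqrt(6 + I) (q(I) = 6 + sqrt(I + 6) = 6 + sqrt(6 + I))
(31*q(5))*(-46) = (31*(6 + sqrt(6 + 5)))*(-46) = (31*(6 + sqrt(11)))*(-46) = (186 + 31*sqrt(11))*(-46) = -8556 - 1426*sqrt(11)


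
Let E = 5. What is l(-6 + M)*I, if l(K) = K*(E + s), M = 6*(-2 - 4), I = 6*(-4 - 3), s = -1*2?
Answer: 5292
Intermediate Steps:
s = -2
I = -42 (I = 6*(-7) = -42)
M = -36 (M = 6*(-6) = -36)
l(K) = 3*K (l(K) = K*(5 - 2) = K*3 = 3*K)
l(-6 + M)*I = (3*(-6 - 36))*(-42) = (3*(-42))*(-42) = -126*(-42) = 5292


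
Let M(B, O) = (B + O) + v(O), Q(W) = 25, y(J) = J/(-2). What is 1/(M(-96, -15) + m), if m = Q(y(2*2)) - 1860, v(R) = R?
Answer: -1/1961 ≈ -0.00050994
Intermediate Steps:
y(J) = -J/2 (y(J) = J*(-1/2) = -J/2)
m = -1835 (m = 25 - 1860 = -1835)
M(B, O) = B + 2*O (M(B, O) = (B + O) + O = B + 2*O)
1/(M(-96, -15) + m) = 1/((-96 + 2*(-15)) - 1835) = 1/((-96 - 30) - 1835) = 1/(-126 - 1835) = 1/(-1961) = -1/1961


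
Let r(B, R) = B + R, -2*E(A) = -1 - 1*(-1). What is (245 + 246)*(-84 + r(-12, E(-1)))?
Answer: -47136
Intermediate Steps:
E(A) = 0 (E(A) = -(-1 - 1*(-1))/2 = -(-1 + 1)/2 = -½*0 = 0)
(245 + 246)*(-84 + r(-12, E(-1))) = (245 + 246)*(-84 + (-12 + 0)) = 491*(-84 - 12) = 491*(-96) = -47136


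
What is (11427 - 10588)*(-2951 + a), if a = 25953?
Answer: 19298678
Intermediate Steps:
(11427 - 10588)*(-2951 + a) = (11427 - 10588)*(-2951 + 25953) = 839*23002 = 19298678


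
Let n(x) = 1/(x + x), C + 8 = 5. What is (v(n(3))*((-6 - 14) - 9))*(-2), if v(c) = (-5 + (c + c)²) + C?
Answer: -4118/9 ≈ -457.56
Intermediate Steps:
C = -3 (C = -8 + 5 = -3)
n(x) = 1/(2*x)
v(c) = -8 + 4*c² (v(c) = (-5 + (c + c)²) - 3 = (-5 + (2*c)²) - 3 = (-5 + 4*c²) - 3 = -8 + 4*c²)
(v(n(3))*((-6 - 14) - 9))*(-2) = ((-8 + 4*((½)/3)²)*((-6 - 14) - 9))*(-2) = ((-8 + 4*((½)*(⅓))²)*(-20 - 9))*(-2) = ((-8 + 4*(⅙)²)*(-29))*(-2) = ((-8 + 4*(1/36))*(-29))*(-2) = ((-8 + ⅑)*(-29))*(-2) = -71/9*(-29)*(-2) = (2059/9)*(-2) = -4118/9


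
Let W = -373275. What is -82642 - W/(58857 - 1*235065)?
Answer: -4854184937/58736 ≈ -82644.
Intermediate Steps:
-82642 - W/(58857 - 1*235065) = -82642 - (-373275)/(58857 - 1*235065) = -82642 - (-373275)/(58857 - 235065) = -82642 - (-373275)/(-176208) = -82642 - (-373275)*(-1)/176208 = -82642 - 1*124425/58736 = -82642 - 124425/58736 = -4854184937/58736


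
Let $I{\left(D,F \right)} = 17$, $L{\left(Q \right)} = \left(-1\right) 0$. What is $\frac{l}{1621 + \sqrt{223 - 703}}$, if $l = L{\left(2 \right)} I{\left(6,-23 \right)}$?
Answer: $0$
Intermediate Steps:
$L{\left(Q \right)} = 0$
$l = 0$ ($l = 0 \cdot 17 = 0$)
$\frac{l}{1621 + \sqrt{223 - 703}} = \frac{1}{1621 + \sqrt{223 - 703}} \cdot 0 = \frac{1}{1621 + \sqrt{-480}} \cdot 0 = \frac{1}{1621 + 4 i \sqrt{30}} \cdot 0 = 0$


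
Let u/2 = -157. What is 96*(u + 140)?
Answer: -16704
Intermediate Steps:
u = -314 (u = 2*(-157) = -314)
96*(u + 140) = 96*(-314 + 140) = 96*(-174) = -16704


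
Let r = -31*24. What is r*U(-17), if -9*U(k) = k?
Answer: -4216/3 ≈ -1405.3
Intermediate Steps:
U(k) = -k/9
r = -744
r*U(-17) = -(-248)*(-17)/3 = -744*17/9 = -4216/3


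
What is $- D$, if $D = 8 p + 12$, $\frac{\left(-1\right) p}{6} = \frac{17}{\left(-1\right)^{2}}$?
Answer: $804$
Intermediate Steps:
$p = -102$ ($p = - 6 \frac{17}{\left(-1\right)^{2}} = - 6 \cdot \frac{17}{1} = - 6 \cdot 17 \cdot 1 = \left(-6\right) 17 = -102$)
$D = -804$ ($D = 8 \left(-102\right) + 12 = -816 + 12 = -804$)
$- D = \left(-1\right) \left(-804\right) = 804$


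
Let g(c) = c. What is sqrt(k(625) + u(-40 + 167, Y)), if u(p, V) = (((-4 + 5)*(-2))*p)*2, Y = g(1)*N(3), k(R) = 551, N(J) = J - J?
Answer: sqrt(43) ≈ 6.5574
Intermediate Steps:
N(J) = 0
Y = 0 (Y = 1*0 = 0)
u(p, V) = -4*p (u(p, V) = ((1*(-2))*p)*2 = -2*p*2 = -4*p)
sqrt(k(625) + u(-40 + 167, Y)) = sqrt(551 - 4*(-40 + 167)) = sqrt(551 - 4*127) = sqrt(551 - 508) = sqrt(43)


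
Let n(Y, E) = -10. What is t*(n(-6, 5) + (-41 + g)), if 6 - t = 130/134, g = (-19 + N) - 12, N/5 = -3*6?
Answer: -57964/67 ≈ -865.13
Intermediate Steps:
N = -90 (N = 5*(-3*6) = 5*(-18) = -90)
g = -121 (g = (-19 - 90) - 12 = -109 - 12 = -121)
t = 337/67 (t = 6 - 130/134 = 6 - 1*65/67 = 6 - 65/67 = 337/67 ≈ 5.0299)
t*(n(-6, 5) + (-41 + g)) = 337*(-10 + (-41 - 121))/67 = 337*(-10 - 162)/67 = (337/67)*(-172) = -57964/67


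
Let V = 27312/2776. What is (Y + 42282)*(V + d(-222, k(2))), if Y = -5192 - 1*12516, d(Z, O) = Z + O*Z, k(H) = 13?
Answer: -26418573588/347 ≈ -7.6134e+7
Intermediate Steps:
V = 3414/347 (V = 27312*(1/2776) = 3414/347 ≈ 9.8386)
Y = -17708 (Y = -5192 - 12516 = -17708)
(Y + 42282)*(V + d(-222, k(2))) = (-17708 + 42282)*(3414/347 - 222*(1 + 13)) = 24574*(3414/347 - 222*14) = 24574*(3414/347 - 3108) = 24574*(-1075062/347) = -26418573588/347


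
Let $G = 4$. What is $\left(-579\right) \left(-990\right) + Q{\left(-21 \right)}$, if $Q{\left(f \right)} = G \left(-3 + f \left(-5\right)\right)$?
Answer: $573618$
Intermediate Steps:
$Q{\left(f \right)} = -12 - 20 f$ ($Q{\left(f \right)} = 4 \left(-3 + f \left(-5\right)\right) = 4 \left(-3 - 5 f\right) = -12 - 20 f$)
$\left(-579\right) \left(-990\right) + Q{\left(-21 \right)} = \left(-579\right) \left(-990\right) - -408 = 573210 + \left(-12 + 420\right) = 573210 + 408 = 573618$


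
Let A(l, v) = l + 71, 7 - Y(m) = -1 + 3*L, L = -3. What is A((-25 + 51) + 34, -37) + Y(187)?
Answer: 148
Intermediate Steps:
Y(m) = 17 (Y(m) = 7 - (-1 + 3*(-3)) = 7 - (-1 - 9) = 7 - 1*(-10) = 7 + 10 = 17)
A(l, v) = 71 + l
A((-25 + 51) + 34, -37) + Y(187) = (71 + ((-25 + 51) + 34)) + 17 = (71 + (26 + 34)) + 17 = (71 + 60) + 17 = 131 + 17 = 148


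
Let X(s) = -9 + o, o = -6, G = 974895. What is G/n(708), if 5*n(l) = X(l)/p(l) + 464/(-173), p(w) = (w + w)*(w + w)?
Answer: -563610664929600/310116193 ≈ -1.8174e+6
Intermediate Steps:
p(w) = 4*w**2 (p(w) = (2*w)*(2*w) = 4*w**2)
X(s) = -15 (X(s) = -9 - 6 = -15)
n(l) = -464/865 - 3/(4*l**2) (n(l) = (-15*1/(4*l**2) + 464/(-173))/5 = (-15/(4*l**2) + 464*(-1/173))/5 = (-15/(4*l**2) - 464/173)/5 = (-464/173 - 15/(4*l**2))/5 = -464/865 - 3/(4*l**2))
G/n(708) = 974895/(-464/865 - 3/4/708**2) = 974895/(-464/865 - 3/4*1/501264) = 974895/(-464/865 - 1/668352) = 974895/(-310116193/578124480) = 974895*(-578124480/310116193) = -563610664929600/310116193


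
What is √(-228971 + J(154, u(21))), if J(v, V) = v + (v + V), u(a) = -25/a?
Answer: 2*I*√25210227/21 ≈ 478.19*I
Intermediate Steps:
J(v, V) = V + 2*v (J(v, V) = v + (V + v) = V + 2*v)
√(-228971 + J(154, u(21))) = √(-228971 + (-25/21 + 2*154)) = √(-228971 + (-25*1/21 + 308)) = √(-228971 + (-25/21 + 308)) = √(-228971 + 6443/21) = √(-4801948/21) = 2*I*√25210227/21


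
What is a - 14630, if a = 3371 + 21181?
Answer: 9922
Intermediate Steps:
a = 24552
a - 14630 = 24552 - 14630 = 9922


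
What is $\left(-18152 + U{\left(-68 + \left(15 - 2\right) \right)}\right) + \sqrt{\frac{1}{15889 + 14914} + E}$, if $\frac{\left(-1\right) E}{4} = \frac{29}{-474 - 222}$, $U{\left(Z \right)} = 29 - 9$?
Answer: $-18132 + \frac{\sqrt{5694057762}}{184818} \approx -18132.0$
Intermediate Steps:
$U{\left(Z \right)} = 20$ ($U{\left(Z \right)} = 29 - 9 = 20$)
$E = \frac{1}{6}$ ($E = - 4 \frac{29}{-474 - 222} = - 4 \frac{29}{-696} = - 4 \cdot 29 \left(- \frac{1}{696}\right) = \left(-4\right) \left(- \frac{1}{24}\right) = \frac{1}{6} \approx 0.16667$)
$\left(-18152 + U{\left(-68 + \left(15 - 2\right) \right)}\right) + \sqrt{\frac{1}{15889 + 14914} + E} = \left(-18152 + 20\right) + \sqrt{\frac{1}{15889 + 14914} + \frac{1}{6}} = -18132 + \sqrt{\frac{1}{30803} + \frac{1}{6}} = -18132 + \sqrt{\frac{30809}{184818}} = -18132 + \frac{\sqrt{5694057762}}{184818}$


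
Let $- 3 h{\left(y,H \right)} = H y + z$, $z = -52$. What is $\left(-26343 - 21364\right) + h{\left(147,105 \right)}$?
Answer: $- \frac{158504}{3} \approx -52835.0$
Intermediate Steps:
$h{\left(y,H \right)} = \frac{52}{3} - \frac{H y}{3}$ ($h{\left(y,H \right)} = - \frac{H y - 52}{3} = - \frac{-52 + H y}{3} = \frac{52}{3} - \frac{H y}{3}$)
$\left(-26343 - 21364\right) + h{\left(147,105 \right)} = \left(-26343 - 21364\right) + \left(\frac{52}{3} - 35 \cdot 147\right) = -47707 + \left(\frac{52}{3} - 5145\right) = -47707 - \frac{15383}{3} = - \frac{158504}{3}$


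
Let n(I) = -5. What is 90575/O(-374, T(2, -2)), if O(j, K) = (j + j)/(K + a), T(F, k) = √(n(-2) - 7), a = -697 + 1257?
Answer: -12680500/187 - 90575*I*√3/374 ≈ -67810.0 - 419.47*I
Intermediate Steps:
a = 560
T(F, k) = 2*I*√3 (T(F, k) = √(-5 - 7) = √(-12) = 2*I*√3)
O(j, K) = 2*j/(560 + K) (O(j, K) = (j + j)/(K + 560) = (2*j)/(560 + K) = 2*j/(560 + K))
90575/O(-374, T(2, -2)) = 90575/((2*(-374)/(560 + 2*I*√3))) = 90575/((-748/(560 + 2*I*√3))) = 90575*(-140/187 - I*√3/374) = -12680500/187 - 90575*I*√3/374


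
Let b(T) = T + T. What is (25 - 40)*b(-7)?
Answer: 210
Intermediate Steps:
b(T) = 2*T
(25 - 40)*b(-7) = (25 - 40)*(2*(-7)) = -15*(-14) = 210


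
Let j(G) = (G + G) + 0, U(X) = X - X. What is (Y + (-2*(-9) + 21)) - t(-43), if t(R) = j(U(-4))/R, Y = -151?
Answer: -112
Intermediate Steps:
U(X) = 0
j(G) = 2*G (j(G) = 2*G + 0 = 2*G)
t(R) = 0 (t(R) = (2*0)/R = 0/R = 0)
(Y + (-2*(-9) + 21)) - t(-43) = (-151 + (-2*(-9) + 21)) - 1*0 = (-151 + (18 + 21)) + 0 = (-151 + 39) + 0 = -112 + 0 = -112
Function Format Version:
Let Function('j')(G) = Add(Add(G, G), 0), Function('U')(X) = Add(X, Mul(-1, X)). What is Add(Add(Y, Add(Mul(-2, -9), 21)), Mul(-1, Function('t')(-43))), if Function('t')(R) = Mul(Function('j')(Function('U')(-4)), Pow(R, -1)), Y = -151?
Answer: -112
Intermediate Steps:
Function('U')(X) = 0
Function('j')(G) = Mul(2, G) (Function('j')(G) = Add(Mul(2, G), 0) = Mul(2, G))
Function('t')(R) = 0 (Function('t')(R) = Mul(Mul(2, 0), Pow(R, -1)) = Mul(0, Pow(R, -1)) = 0)
Add(Add(Y, Add(Mul(-2, -9), 21)), Mul(-1, Function('t')(-43))) = Add(Add(-151, Add(Mul(-2, -9), 21)), Mul(-1, 0)) = Add(Add(-151, Add(18, 21)), 0) = Add(Add(-151, 39), 0) = Add(-112, 0) = -112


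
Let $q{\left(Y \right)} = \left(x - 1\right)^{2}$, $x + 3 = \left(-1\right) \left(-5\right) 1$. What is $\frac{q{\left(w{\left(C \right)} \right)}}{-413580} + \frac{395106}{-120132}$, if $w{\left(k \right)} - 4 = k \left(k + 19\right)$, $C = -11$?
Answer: $- \frac{1513037589}{460038820} \approx -3.2889$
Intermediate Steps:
$w{\left(k \right)} = 4 + k \left(19 + k\right)$ ($w{\left(k \right)} = 4 + k \left(k + 19\right) = 4 + k \left(19 + k\right)$)
$x = 2$ ($x = -3 + \left(-1\right) \left(-5\right) 1 = -3 + 5 \cdot 1 = -3 + 5 = 2$)
$q{\left(Y \right)} = 1$ ($q{\left(Y \right)} = \left(2 - 1\right)^{2} = 1^{2} = 1$)
$\frac{q{\left(w{\left(C \right)} \right)}}{-413580} + \frac{395106}{-120132} = 1 \frac{1}{-413580} + \frac{395106}{-120132} = 1 \left(- \frac{1}{413580}\right) + 395106 \left(- \frac{1}{120132}\right) = - \frac{1}{413580} - \frac{65851}{20022} = - \frac{1513037589}{460038820}$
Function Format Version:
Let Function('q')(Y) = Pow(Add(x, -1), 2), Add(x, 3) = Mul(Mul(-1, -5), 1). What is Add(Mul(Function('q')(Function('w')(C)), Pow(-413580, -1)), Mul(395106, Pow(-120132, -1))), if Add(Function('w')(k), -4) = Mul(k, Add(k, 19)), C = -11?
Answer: Rational(-1513037589, 460038820) ≈ -3.2889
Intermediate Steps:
Function('w')(k) = Add(4, Mul(k, Add(19, k))) (Function('w')(k) = Add(4, Mul(k, Add(k, 19))) = Add(4, Mul(k, Add(19, k))))
x = 2 (x = Add(-3, Mul(Mul(-1, -5), 1)) = Add(-3, Mul(5, 1)) = Add(-3, 5) = 2)
Function('q')(Y) = 1 (Function('q')(Y) = Pow(Add(2, -1), 2) = Pow(1, 2) = 1)
Add(Mul(Function('q')(Function('w')(C)), Pow(-413580, -1)), Mul(395106, Pow(-120132, -1))) = Add(Mul(1, Pow(-413580, -1)), Mul(395106, Pow(-120132, -1))) = Add(Mul(1, Rational(-1, 413580)), Mul(395106, Rational(-1, 120132))) = Add(Rational(-1, 413580), Rational(-65851, 20022)) = Rational(-1513037589, 460038820)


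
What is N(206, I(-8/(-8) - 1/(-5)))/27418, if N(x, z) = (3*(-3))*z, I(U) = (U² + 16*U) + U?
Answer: -2457/342725 ≈ -0.0071690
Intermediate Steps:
I(U) = U² + 17*U
N(x, z) = -9*z
N(206, I(-8/(-8) - 1/(-5)))/27418 = -9*(-8/(-8) - 1/(-5))*(17 + (-8/(-8) - 1/(-5)))/27418 = -9*(-8*(-⅛) - 1*(-⅕))*(17 + (-8*(-⅛) - 1*(-⅕)))*(1/27418) = -9*(1 + ⅕)*(17 + (1 + ⅕))*(1/27418) = -54*(17 + 6/5)/5*(1/27418) = -54*91/(5*5)*(1/27418) = -9*546/25*(1/27418) = -4914/25*1/27418 = -2457/342725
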